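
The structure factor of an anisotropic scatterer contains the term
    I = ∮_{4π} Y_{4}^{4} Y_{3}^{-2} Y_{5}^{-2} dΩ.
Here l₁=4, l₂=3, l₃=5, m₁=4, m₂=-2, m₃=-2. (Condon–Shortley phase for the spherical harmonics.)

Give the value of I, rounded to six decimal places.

-0.109480

Checks pass: Σm=0; 12 even; l₃=5∈[1,7].
(2·4+1)(2·3+1)(2·5+1) = 693
Δ: 2! 6! 4! / 13! → 1/180180
sum: t=0:+1/576 t=1:−1/144 t=2:+1/576 = -1/288
3j²(4 3 5; 0 0 0) = Δ·Π!·Σ² = 20/1001  (sign +1)
sum: t=0:+1/8640 = 1/8640
3j²(4 3 5; 4 -2 -2) = Δ·Π!·Σ² = 14/1287  (sign -1)
combine: 4πI² = 693·20/1001·14/1287 = 280/1859
take √, sign -1: I = -0.10947990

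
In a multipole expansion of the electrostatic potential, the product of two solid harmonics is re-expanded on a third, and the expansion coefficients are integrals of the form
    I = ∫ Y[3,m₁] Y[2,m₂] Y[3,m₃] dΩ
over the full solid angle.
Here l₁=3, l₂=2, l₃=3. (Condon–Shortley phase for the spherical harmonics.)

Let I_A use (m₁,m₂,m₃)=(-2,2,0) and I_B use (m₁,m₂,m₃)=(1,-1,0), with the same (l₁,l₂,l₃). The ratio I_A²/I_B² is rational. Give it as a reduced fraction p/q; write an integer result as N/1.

Shared (l₁,l₂,l₃)=(3,2,3): N and (l;000)² cancel in I_A²/I_B².
A: Δ = 2!·4!·2!/9! = 1/3780; Racah Σ t=2..2: t=2:+1/24 = 1/24; ⇒ 3j(3 2 3; -2 2 0)² = 1/21, sgn -1
B: Δ = 2!·4!·2!/9! = 1/3780; Racah Σ t=0..1: t=0:+1/8 t=1:−1/12 = 1/24; ⇒ 3j(3 2 3; 1 -1 0)² = 1/210, sgn -1
I_A²/I_B² = (1/21)/(1/210) = 10/1

10/1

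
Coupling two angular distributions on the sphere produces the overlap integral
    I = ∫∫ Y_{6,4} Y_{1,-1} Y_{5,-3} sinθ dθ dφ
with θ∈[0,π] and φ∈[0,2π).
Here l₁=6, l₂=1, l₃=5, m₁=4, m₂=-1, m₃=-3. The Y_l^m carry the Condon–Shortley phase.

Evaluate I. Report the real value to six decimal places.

0.274090

Checks pass: Σm=0; 12 even; l₃=5∈[5,7].
(2·6+1)(2·1+1)(2·5+1) = 429
Δ: 2! 10! 0! / 13! → 1/858
sum: t=1:−1/14400 = -1/14400
3j²(6 1 5; 0 0 0) = Δ·Π!·Σ² = 6/143  (sign +1)
sum: t=0:+1/161280 = 1/161280
3j²(6 1 5; 4 -1 -3) = Δ·Π!·Σ² = 15/286  (sign +1)
combine: 4πI² = 429·6/143·15/286 = 135/143
take √, sign +1: I = 0.27409047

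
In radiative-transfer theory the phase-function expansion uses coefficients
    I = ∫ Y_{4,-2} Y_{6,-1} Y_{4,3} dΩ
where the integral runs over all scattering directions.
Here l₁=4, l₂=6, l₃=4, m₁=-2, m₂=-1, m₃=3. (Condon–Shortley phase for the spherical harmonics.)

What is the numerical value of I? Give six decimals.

0.160153

Rules hold: Σm=0, L=14 even, 2≤4≤10.
N = 9·13·9 = 1053
Δ = 6!·2!·6!/15! = 1/1261260
Racah Σ t=2..4: t=2:+1/4608 t=3:−1/1296 t=4:+1/4608 = -7/20736
⇒ 3j(4 6 4; 0 0 0)² = 20/1287, sgn -1
Racah Σ t=4..5: t=4:+1/11520 t=5:−1/86400 = 13/172800
⇒ 3j(4 6 4; -2 -1 3)² = 13/660, sgn -1
4πI² = N·(3j₀)²·(3jₘ)² = 39/121
I = +1·√(0.322314/4π) = 0.16015286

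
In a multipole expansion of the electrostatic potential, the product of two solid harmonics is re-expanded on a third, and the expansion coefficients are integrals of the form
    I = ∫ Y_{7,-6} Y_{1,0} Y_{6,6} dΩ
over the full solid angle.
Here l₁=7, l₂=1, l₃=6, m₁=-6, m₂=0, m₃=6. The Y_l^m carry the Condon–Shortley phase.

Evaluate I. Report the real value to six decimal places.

0.126157

Rules hold: Σm=0, L=14 even, 6≤6≤8.
N = 15·3·13 = 585
Δ = 2!·12!·0!/15! = 1/1365
Racah Σ t=1..1: t=1:−1/518400 = -1/518400
⇒ 3j(7 1 6; 0 0 0)² = 7/195, sgn -1
Racah Σ t=1..1: t=1:−1/479001600 = -1/479001600
⇒ 3j(7 1 6; -6 0 6)² = 1/105, sgn -1
4πI² = N·(3j₀)²·(3jₘ)² = 1/5
I = +1·√(0.2/4π) = 0.12615663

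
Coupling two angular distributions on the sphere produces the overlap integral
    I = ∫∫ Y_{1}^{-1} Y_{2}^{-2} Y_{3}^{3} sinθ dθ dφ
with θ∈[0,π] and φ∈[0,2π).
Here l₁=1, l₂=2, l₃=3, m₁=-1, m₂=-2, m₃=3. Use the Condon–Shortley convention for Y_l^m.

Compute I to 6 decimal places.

Rules hold: Σm=0, L=6 even, 1≤3≤3.
N = 3·5·7 = 105
Δ = 0!·2!·4!/7! = 1/105
Racah Σ t=0..0: t=0:+1/4 = 1/4
⇒ 3j(1 2 3; 0 0 0)² = 3/35, sgn -1
Racah Σ t=0..0: t=0:+1/48 = 1/48
⇒ 3j(1 2 3; -1 -2 3)² = 1/7, sgn +1
4πI² = N·(3j₀)²·(3jₘ)² = 9/7
I = -1·√(1.28571/4π) = -0.31986543

-0.319865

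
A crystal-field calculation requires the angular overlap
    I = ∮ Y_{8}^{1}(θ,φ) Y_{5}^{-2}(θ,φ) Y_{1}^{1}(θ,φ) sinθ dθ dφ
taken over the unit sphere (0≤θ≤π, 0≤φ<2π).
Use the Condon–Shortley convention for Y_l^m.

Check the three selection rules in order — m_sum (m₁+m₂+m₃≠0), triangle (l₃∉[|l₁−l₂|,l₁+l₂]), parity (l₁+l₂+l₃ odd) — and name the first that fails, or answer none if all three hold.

triangle

azimuthal sum: 1 − 2 + 1 = 0  ✓
3 ≤ 1 ≤ 13 (triangle on l)  ✗
L = 8 + 5 + 1 = 14 (even)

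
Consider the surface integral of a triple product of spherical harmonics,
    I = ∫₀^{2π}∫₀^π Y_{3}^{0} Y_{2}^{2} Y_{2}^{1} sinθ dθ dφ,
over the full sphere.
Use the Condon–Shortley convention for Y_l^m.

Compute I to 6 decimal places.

0.000000

0 + 2 + 1 = 3 ≠ 0: azimuthal integral kills it; I = 0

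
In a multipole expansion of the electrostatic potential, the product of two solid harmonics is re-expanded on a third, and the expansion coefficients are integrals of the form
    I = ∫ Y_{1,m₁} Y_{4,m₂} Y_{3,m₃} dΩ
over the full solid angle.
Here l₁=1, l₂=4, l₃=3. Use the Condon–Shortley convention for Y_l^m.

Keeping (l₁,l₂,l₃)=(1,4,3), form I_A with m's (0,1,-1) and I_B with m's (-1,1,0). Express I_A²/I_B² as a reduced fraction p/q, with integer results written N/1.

Shared (l₁,l₂,l₃)=(1,4,3): N and (l;000)² cancel in I_A²/I_B².
A: Δ = 2!·0!·6!/9! = 1/252; Racah Σ t=1..1: t=1:−1/48 = -1/48; ⇒ 3j(1 4 3; 0 1 -1)² = 5/84, sgn -1
B: Δ = 2!·0!·6!/9! = 1/252; Racah Σ t=2..2: t=2:+1/72 = 1/72; ⇒ 3j(1 4 3; -1 1 0)² = 5/126, sgn -1
I_A²/I_B² = (5/84)/(5/126) = 3/2

3/2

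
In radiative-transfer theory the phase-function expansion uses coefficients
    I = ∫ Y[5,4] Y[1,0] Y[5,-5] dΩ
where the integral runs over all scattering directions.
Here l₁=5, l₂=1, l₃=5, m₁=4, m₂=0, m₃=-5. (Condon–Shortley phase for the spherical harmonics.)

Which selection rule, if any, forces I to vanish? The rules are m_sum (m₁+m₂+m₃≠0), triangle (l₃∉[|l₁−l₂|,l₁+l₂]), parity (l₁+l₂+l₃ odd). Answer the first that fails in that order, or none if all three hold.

Σmᵢ = -1  ✗
l₃∈[|l₁−l₂|,l₁+l₂]=[4,6], have l₃=5
Σlᵢ = 11 ⇒ odd

m_sum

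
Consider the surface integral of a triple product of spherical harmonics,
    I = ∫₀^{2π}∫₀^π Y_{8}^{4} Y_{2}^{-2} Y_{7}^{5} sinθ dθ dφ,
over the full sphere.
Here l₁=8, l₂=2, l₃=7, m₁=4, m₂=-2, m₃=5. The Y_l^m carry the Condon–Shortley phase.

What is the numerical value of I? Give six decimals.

m-sum = 4 − 2 + 5 = 7 ≠ 0 ⇒ I = 0

0.000000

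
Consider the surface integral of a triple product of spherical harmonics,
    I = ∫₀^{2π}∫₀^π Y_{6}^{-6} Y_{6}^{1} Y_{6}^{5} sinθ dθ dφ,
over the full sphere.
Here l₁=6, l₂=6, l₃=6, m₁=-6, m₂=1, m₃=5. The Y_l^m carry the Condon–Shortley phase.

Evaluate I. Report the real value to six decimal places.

0.117823

m-sum 0 ✓  L=18 even ✓  0≤6≤12 ✓
Π(2lᵢ+1) = 13×13×13 = 2197
triangle coeff Δ(6,6,6) = 1/325909584
Σ_t [0,6]: t=0:+1/373248000 t=1:−1/1728000 t=2:+1/110592 t=3:−1/46656 t=4:+1/110592 t=5:−1/1728000 t=6:+1/373248000 = -7/1555200
(3j)²=400/46189 [(6 6 6; 0 0 0)], sign=-1
Σ_t [6,6]: t=6:+1/62208000 = 1/62208000
(3j)²=77/8398 [(6 6 6; -6 1 5)], sign=-1
⇒ 4πI² = 18200/104329
I = (+1)√(18200/104329/(4π)) = 0.11782250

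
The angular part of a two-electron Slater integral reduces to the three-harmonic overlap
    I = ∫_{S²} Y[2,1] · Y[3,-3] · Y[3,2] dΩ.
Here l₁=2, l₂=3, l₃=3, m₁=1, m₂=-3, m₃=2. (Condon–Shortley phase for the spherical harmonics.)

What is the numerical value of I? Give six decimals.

m-sum 0 ✓  L=8 even ✓  1≤3≤5 ✓
Π(2lᵢ+1) = 5×7×7 = 245
triangle coeff Δ(2,3,3) = 1/3780
Σ_t [0,2]: t=0:+1/24 t=1:−1/4 t=2:+1/24 = -1/6
(3j)²=4/105 [(2 3 3; 0 0 0)], sign=+1
Σ_t [0,0]: t=0:+1/48 = 1/48
(3j)²=5/84 [(2 3 3; 1 -3 2)], sign=-1
⇒ 4πI² = 5/9
I = (-1)√(5/9/(4π)) = -0.21026104

-0.210261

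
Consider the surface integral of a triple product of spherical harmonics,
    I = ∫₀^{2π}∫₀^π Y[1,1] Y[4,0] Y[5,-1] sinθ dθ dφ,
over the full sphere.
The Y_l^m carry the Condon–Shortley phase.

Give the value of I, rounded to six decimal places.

-0.190188

Rules hold: Σm=0, L=10 even, 3≤5≤5.
N = 3·9·11 = 297
Δ = 0!·2!·8!/11! = 1/495
Racah Σ t=0..0: t=0:+1/576 = 1/576
⇒ 3j(1 4 5; 0 0 0)² = 5/99, sgn -1
Racah Σ t=0..0: t=0:+1/1152 = 1/1152
⇒ 3j(1 4 5; 1 0 -1)² = 1/33, sgn +1
4πI² = N·(3j₀)²·(3jₘ)² = 5/11
I = -1·√(0.454545/4π) = -0.19018827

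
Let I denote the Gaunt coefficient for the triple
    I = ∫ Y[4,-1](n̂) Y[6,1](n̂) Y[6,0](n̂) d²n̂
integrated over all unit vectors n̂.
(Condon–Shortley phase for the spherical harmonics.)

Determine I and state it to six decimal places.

-0.043721

Rules hold: Σm=0, L=16 even, 2≤6≤10.
N = 9·13·13 = 1521
Δ = 4!·4!·8!/17! = 1/15315300
Racah Σ t=0..4: t=0:+1/829440 t=1:−1/25920 t=2:+1/9216 t=3:−1/25920 t=4:+1/829440 = 7/207360
⇒ 3j(4 6 6; 0 0 0)² = 28/2431, sgn +1
Racah Σ t=1..4: t=1:−1/207360 t=2:+1/17280 t=3:−1/13824 t=4:+1/103680 = -1/103680
⇒ 3j(4 6 6; -1 1 0)² = 10/7293, sgn -1
4πI² = N·(3j₀)²·(3jₘ)² = 840/34969
I = -1·√(0.0240213/4π) = -0.04372130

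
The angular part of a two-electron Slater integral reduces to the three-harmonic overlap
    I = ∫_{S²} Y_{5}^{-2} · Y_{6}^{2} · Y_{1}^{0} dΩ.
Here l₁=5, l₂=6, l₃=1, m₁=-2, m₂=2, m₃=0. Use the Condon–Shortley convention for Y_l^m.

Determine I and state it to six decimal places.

Rules hold: Σm=0, L=12 even, 1≤1≤11.
N = 11·13·3 = 429
Δ = 10!·0!·2!/13! = 1/858
Racah Σ t=5..5: t=5:−1/14400 = -1/14400
⇒ 3j(5 6 1; 0 0 0)² = 6/143, sgn +1
Racah Σ t=7..7: t=7:−1/30240 = -1/30240
⇒ 3j(5 6 1; -2 2 0)² = 16/429, sgn +1
4πI² = N·(3j₀)²·(3jₘ)² = 96/143
I = +1·√(0.671329/4π) = 0.23113338

0.231133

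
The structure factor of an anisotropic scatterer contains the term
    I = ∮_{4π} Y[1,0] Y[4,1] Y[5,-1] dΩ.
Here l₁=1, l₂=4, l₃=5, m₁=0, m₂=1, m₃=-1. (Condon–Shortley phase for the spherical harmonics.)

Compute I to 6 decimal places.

-0.240571

Checks pass: Σm=0; 10 even; l₃=5∈[3,5].
(2·1+1)(2·4+1)(2·5+1) = 297
Δ: 0! 2! 8! / 11! → 1/495
sum: t=0:+1/576 = 1/576
3j²(1 4 5; 0 0 0) = Δ·Π!·Σ² = 5/99  (sign -1)
sum: t=0:+1/720 = 1/720
3j²(1 4 5; 0 1 -1) = Δ·Π!·Σ² = 8/165  (sign +1)
combine: 4πI² = 297·5/99·8/165 = 8/11
take √, sign -1: I = -0.24057125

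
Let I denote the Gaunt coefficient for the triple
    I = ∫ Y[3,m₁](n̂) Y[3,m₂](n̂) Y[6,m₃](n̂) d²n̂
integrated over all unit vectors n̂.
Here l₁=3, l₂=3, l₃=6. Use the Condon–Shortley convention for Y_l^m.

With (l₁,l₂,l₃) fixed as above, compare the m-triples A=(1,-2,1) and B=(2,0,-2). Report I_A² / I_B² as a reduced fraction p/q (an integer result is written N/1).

15/32

l's match ⇒ only the (l;m) 3-j factors differ between A and B.
A: triangle coeff Δ(3,3,6) = 1/12012; Σ_t [0,0]: t=0:+1/5760 = 1/5760; (3j)²=5/572 [(3 3 6; 1 -2 1)], sign=-1
B: triangle coeff Δ(3,3,6) = 1/12012; Σ_t [0,0]: t=0:+1/4320 = 1/4320; (3j)²=8/429 [(3 3 6; 2 0 -2)], sign=+1
I_A²/I_B² = (5/572)/(8/429) = 15/32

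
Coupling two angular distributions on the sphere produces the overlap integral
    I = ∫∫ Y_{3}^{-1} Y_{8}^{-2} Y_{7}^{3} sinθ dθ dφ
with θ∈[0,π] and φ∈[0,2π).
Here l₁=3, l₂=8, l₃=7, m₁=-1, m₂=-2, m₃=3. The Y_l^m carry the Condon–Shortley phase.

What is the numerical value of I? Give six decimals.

Checks pass: Σm=0; 18 even; l₃=7∈[5,11].
(2·3+1)(2·8+1)(2·7+1) = 1785
Δ: 4! 2! 12! / 19! → 1/5290740
sum: t=1:−1/7257600 t=2:+1/2073600 t=3:−1/7257600 = 1/4838400
3j²(3 8 7; 0 0 0) = Δ·Π!·Σ² = 252/20995  (sign -1)
sum: t=2:+1/7741440 t=3:−1/13063680 t=4:+1/348364800 = 29/522547200
3j²(3 8 7; -1 -2 3) = Δ·Π!·Σ² = 1682/264537  (sign +1)
combine: 4πI² = 1785·252/20995·1682/264537 = 141288/1037153
take √, sign -1: I = -0.10411811

-0.104118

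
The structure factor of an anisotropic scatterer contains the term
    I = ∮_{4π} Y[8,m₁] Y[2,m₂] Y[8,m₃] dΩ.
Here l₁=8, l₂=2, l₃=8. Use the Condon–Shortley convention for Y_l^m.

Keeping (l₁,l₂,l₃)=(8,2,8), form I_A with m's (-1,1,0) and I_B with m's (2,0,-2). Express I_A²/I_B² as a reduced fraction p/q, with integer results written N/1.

Shared (l₁,l₂,l₃)=(8,2,8): N and (l;000)² cancel in I_A²/I_B².
A: Δ = 2!·14!·2!/19! = 1/348840; Racah Σ t=1..2: t=1:−1/58060800 t=2:+1/50803200 = 1/406425600; ⇒ 3j(8 2 8; -1 1 0)² = 1/3230, sgn +1
B: Δ = 2!·14!·2!/19! = 1/348840; Racah Σ t=0..2: t=0:+1/116121600 t=1:−1/43545600 t=2:+1/348364800 = -1/87091200; ⇒ 3j(8 2 8; 2 0 -2)² = 10/969, sgn -1
I_A²/I_B² = (1/3230)/(10/969) = 3/100

3/100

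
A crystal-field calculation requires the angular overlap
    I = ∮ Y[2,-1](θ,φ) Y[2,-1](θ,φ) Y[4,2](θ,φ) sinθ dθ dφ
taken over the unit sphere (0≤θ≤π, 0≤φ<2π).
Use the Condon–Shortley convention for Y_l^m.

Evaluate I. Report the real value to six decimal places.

0.254875

Rules hold: Σm=0, L=8 even, 0≤4≤4.
N = 5·5·9 = 225
Δ = 0!·4!·4!/9! = 1/630
Racah Σ t=0..0: t=0:+1/16 = 1/16
⇒ 3j(2 2 4; 0 0 0)² = 2/35, sgn +1
Racah Σ t=0..0: t=0:+1/36 = 1/36
⇒ 3j(2 2 4; -1 -1 2)² = 4/63, sgn +1
4πI² = N·(3j₀)²·(3jₘ)² = 40/49
I = +1·√(0.816327/4π) = 0.25487487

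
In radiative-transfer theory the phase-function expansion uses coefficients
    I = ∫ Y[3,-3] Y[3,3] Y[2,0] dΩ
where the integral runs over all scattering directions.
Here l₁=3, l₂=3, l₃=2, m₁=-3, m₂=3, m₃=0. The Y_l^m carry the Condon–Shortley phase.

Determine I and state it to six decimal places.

Checks pass: Σm=0; 8 even; l₃=2∈[0,6].
(2·3+1)(2·3+1)(2·2+1) = 245
Δ: 4! 2! 2! / 9! → 1/3780
sum: t=1:−1/24 t=2:+1/4 t=3:−1/24 = 1/6
3j²(3 3 2; 0 0 0) = Δ·Π!·Σ² = 4/105  (sign +1)
sum: t=4:+1/96 = 1/96
3j²(3 3 2; -3 3 0) = Δ·Π!·Σ² = 5/84  (sign +1)
combine: 4πI² = 245·4/105·5/84 = 5/9
take √, sign +1: I = 0.21026104

0.210261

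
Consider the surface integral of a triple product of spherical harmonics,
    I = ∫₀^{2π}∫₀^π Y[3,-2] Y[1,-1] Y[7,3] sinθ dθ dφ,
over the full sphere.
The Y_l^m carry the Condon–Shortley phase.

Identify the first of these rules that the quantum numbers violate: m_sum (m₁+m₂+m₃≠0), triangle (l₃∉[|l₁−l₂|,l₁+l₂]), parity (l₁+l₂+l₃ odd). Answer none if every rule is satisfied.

triangle

Σmᵢ = 0  ✓
l₃∈[|l₁−l₂|,l₁+l₂]=[2,4], have l₃=7  ✗
Σlᵢ = 11 ⇒ odd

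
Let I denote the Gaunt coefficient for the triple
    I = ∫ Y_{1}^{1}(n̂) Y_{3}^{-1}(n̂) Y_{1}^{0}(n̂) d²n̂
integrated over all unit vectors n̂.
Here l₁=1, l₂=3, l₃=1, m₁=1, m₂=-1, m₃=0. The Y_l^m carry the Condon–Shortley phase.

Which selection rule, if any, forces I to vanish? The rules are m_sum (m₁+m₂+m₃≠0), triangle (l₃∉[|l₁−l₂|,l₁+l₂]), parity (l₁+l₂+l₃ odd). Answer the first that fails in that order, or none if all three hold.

triangle

azimuthal sum: 1 − 1 + 0 = 0  ✓
2 ≤ 1 ≤ 4 (triangle on l)  ✗
L = 1 + 3 + 1 = 5 (odd)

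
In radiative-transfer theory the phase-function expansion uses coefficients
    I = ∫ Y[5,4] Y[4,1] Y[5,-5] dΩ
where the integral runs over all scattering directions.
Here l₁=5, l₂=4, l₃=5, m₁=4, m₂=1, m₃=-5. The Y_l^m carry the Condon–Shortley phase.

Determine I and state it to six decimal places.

0.184127

Rules hold: Σm=0, L=14 even, 1≤5≤9.
N = 11·9·11 = 1089
Δ = 4!·6!·4!/15! = 1/3153150
Racah Σ t=0..4: t=0:+1/69120 t=1:−1/1728 t=2:+1/576 t=3:−1/1728 t=4:+1/69120 = 7/11520
⇒ 3j(5 4 5; 0 0 0)² = 2/143, sgn -1
Racah Σ t=1..1: t=1:−1/103680 = -1/103680
⇒ 3j(5 4 5; 4 1 -5)² = 4/143, sgn -1
4πI² = N·(3j₀)²·(3jₘ)² = 72/169
I = +1·√(0.426036/4π) = 0.18412721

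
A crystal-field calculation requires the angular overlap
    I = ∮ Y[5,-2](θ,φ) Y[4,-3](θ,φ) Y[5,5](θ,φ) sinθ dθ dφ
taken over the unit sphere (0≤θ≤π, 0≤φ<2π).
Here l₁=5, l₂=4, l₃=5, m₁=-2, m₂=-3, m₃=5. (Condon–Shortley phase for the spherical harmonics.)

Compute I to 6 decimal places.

Checks pass: Σm=0; 14 even; l₃=5∈[1,9].
(2·5+1)(2·4+1)(2·5+1) = 1089
Δ: 4! 6! 4! / 15! → 1/3153150
sum: t=0:+1/69120 t=1:−1/1728 t=2:+1/576 t=3:−1/1728 t=4:+1/69120 = 7/11520
3j²(5 4 5; 0 0 0) = Δ·Π!·Σ² = 2/143  (sign -1)
sum: t=1:−1/103680 = -1/103680
3j²(5 4 5; -2 -3 5) = Δ·Π!·Σ² = 7/429  (sign -1)
combine: 4πI² = 1089·2/143·7/429 = 42/169
take √, sign +1: I = 0.14062948

0.140629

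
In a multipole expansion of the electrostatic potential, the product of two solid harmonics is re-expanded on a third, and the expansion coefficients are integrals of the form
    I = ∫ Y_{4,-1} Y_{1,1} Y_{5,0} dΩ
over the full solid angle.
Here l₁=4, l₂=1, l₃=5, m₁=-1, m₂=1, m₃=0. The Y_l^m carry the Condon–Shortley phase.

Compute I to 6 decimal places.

0.155288

Checks pass: Σm=0; 10 even; l₃=5∈[3,5].
(2·4+1)(2·1+1)(2·5+1) = 297
Δ: 0! 8! 2! / 11! → 1/495
sum: t=0:+1/576 = 1/576
3j²(4 1 5; 0 0 0) = Δ·Π!·Σ² = 5/99  (sign -1)
sum: t=0:+1/1440 = 1/1440
3j²(4 1 5; -1 1 0) = Δ·Π!·Σ² = 2/99  (sign -1)
combine: 4πI² = 297·5/99·2/99 = 10/33
take √, sign +1: I = 0.15528807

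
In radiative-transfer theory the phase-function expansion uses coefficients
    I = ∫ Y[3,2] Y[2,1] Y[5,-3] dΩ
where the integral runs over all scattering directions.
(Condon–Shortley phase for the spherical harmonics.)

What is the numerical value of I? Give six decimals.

-0.253584

Rules hold: Σm=0, L=10 even, 1≤5≤5.
N = 7·5·11 = 385
Δ = 0!·6!·4!/11! = 1/2310
Racah Σ t=0..0: t=0:+1/144 = 1/144
⇒ 3j(3 2 5; 0 0 0)² = 10/231, sgn -1
Racah Σ t=0..0: t=0:+1/720 = 1/720
⇒ 3j(3 2 5; 2 1 -3)² = 8/165, sgn +1
4πI² = N·(3j₀)²·(3jₘ)² = 80/99
I = -1·√(0.808081/4π) = -0.25358436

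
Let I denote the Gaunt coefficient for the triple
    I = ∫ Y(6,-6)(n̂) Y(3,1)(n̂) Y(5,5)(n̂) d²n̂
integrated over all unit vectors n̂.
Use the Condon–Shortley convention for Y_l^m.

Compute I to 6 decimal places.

m-sum 0 ✓  L=14 even ✓  3≤5≤9 ✓
Π(2lᵢ+1) = 13×7×11 = 1001
triangle coeff Δ(6,3,5) = 1/675675
Σ_t [1,3]: t=1:−1/8640 t=2:+1/2304 t=3:−1/8640 = 7/34560
(3j)²=7/429 [(6 3 5; 0 0 0)], sign=-1
Σ_t [4,4]: t=4:+1/1935360 = 1/1935360
(3j)²=3/91 [(6 3 5; -6 1 5)], sign=+1
⇒ 4πI² = 7/13
I = (-1)√(7/13/(4π)) = -0.20700098

-0.207001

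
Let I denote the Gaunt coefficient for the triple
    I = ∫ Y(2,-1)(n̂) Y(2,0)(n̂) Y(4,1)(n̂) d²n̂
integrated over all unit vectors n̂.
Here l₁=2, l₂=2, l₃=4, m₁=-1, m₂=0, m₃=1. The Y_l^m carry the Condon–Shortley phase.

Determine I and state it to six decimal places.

-0.220728

Rules hold: Σm=0, L=8 even, 0≤4≤4.
N = 5·5·9 = 225
Δ = 0!·4!·4!/9! = 1/630
Racah Σ t=0..0: t=0:+1/16 = 1/16
⇒ 3j(2 2 4; 0 0 0)² = 2/35, sgn +1
Racah Σ t=0..0: t=0:+1/24 = 1/24
⇒ 3j(2 2 4; -1 0 1)² = 1/21, sgn -1
4πI² = N·(3j₀)²·(3jₘ)² = 30/49
I = -1·√(0.612245/4π) = -0.22072812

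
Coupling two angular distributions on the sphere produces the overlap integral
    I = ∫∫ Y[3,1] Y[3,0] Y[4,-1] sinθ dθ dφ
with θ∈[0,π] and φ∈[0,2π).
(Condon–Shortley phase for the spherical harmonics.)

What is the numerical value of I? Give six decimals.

m-sum 0 ✓  L=10 even ✓  0≤4≤6 ✓
Π(2lᵢ+1) = 7×7×9 = 441
triangle coeff Δ(3,3,4) = 1/34650
Σ_t [0,2]: t=0:+1/72 t=1:−1/16 t=2:+1/72 = -5/144
(3j)²=2/77 [(3 3 4; 0 0 0)], sign=-1
Σ_t [0,2]: t=0:+1/48 t=1:−1/24 t=2:+1/288 = -5/288
(3j)²=5/462 [(3 3 4; 1 0 -1)], sign=+1
⇒ 4πI² = 15/121
I = (-1)√(15/121/(4π)) = -0.09932258

-0.099323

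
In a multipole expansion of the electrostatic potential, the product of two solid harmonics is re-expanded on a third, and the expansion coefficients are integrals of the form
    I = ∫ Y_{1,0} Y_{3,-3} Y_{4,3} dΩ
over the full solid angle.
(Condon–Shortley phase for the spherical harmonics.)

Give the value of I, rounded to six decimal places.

m-sum 0 ✓  L=8 even ✓  2≤4≤4 ✓
Π(2lᵢ+1) = 3×7×9 = 189
triangle coeff Δ(1,3,4) = 1/252
Σ_t [0,0]: t=0:+1/36 = 1/36
(3j)²=4/63 [(1 3 4; 0 0 0)], sign=+1
Σ_t [0,0]: t=0:+1/720 = 1/720
(3j)²=1/36 [(1 3 4; 0 -3 3)], sign=-1
⇒ 4πI² = 1/3
I = (-1)√(1/3/(4π)) = -0.16286750

-0.162868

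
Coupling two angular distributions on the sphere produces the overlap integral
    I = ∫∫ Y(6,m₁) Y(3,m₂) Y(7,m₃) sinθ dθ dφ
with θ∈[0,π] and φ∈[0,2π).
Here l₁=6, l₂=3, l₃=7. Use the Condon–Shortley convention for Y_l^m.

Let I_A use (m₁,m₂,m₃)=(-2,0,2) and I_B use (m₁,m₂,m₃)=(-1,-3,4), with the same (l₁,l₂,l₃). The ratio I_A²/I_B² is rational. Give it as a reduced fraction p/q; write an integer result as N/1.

49/275

l's match ⇒ only the (l;m) 3-j factors differ between A and B.
A: triangle coeff Δ(6,3,7) = 1/2042040; Σ_t [0,2]: t=0:+1/967680 t=1:−1/120960 t=2:+1/207360 = -1/414720; (3j)²=21/4862 [(6 3 7; -2 0 2)], sign=+1
B: triangle coeff Δ(6,3,7) = 1/2042040; Σ_t [0,0]: t=0:+1/1451520 = 1/1451520; (3j)²=75/3094 [(6 3 7; -1 -3 4)], sign=-1
I_A²/I_B² = (21/4862)/(75/3094) = 49/275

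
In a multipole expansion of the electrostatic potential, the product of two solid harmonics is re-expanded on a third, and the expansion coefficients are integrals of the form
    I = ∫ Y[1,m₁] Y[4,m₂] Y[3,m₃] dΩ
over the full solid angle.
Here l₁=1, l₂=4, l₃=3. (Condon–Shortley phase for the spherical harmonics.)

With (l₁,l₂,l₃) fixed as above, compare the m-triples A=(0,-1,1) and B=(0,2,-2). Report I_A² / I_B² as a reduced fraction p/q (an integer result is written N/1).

5/4

Same 1,4,3: normalisation and zero-m 3j drop out of the ratio.
A: Δ: 2! 0! 6! / 9! → 1/252; sum: t=1:−1/48 = -1/48; 3j²(1 4 3; 0 -1 1) = Δ·Π!·Σ² = 5/84  (sign -1)
B: Δ: 2! 0! 6! / 9! → 1/252; sum: t=1:−1/120 = -1/120; 3j²(1 4 3; 0 2 -2) = Δ·Π!·Σ² = 1/21  (sign +1)
I_A²/I_B² = (5/84)/(1/21) = 5/4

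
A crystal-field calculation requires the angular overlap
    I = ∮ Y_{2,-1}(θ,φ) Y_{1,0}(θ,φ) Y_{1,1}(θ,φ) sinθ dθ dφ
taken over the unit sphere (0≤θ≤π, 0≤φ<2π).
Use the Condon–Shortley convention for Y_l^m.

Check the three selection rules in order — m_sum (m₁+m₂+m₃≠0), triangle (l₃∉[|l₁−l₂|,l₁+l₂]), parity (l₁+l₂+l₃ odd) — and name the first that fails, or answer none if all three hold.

azimuthal sum: -1 + 0 + 1 = 0  ✓
1 ≤ 1 ≤ 3 (triangle on l)  ✓
L = 2 + 1 + 1 = 4 (even)  ✓

none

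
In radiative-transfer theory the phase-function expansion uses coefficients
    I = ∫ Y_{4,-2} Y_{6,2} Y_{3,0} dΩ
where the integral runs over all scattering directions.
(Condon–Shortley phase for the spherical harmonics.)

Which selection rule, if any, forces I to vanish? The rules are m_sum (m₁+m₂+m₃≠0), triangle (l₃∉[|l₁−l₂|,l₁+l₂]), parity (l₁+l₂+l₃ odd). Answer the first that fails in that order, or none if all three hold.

parity

azimuthal sum: -2 + 2 + 0 = 0  ✓
2 ≤ 3 ≤ 10 (triangle on l)  ✓
L = 4 + 6 + 3 = 13 (odd)  ✗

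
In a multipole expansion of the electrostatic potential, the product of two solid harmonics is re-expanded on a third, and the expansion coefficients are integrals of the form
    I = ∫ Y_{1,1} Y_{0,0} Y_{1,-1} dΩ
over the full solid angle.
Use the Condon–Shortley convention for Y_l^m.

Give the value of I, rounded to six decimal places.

-0.282095

Checks pass: Σm=0; 2 even; l₃=1∈[1,1].
(2·1+1)(2·0+1)(2·1+1) = 9
Δ: 0! 2! 0! / 3! → 1/3
sum: t=0:+1/1 = 1/1
3j²(1 0 1; 0 0 0) = Δ·Π!·Σ² = 1/3  (sign -1)
sum: t=0:+1/2 = 1/2
3j²(1 0 1; 1 0 -1) = Δ·Π!·Σ² = 1/3  (sign +1)
combine: 4πI² = 9·1/3·1/3 = 1/1
take √, sign -1: I = -0.28209479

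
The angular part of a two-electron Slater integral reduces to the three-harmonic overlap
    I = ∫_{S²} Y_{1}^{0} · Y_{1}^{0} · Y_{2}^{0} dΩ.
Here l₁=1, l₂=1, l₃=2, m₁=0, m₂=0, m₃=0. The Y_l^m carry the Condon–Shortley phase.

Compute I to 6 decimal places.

0.252313

m-sum 0 ✓  L=4 even ✓  0≤2≤2 ✓
Π(2lᵢ+1) = 3×3×5 = 45
triangle coeff Δ(1,1,2) = 1/30
Σ_t [0,0]: t=0:+1/1 = 1/1
(3j)²=2/15 [(1 1 2; 0 0 0)], sign=+1
(m-triple is (0,0,0) — same symbol as above.)
⇒ 4πI² = 4/5
I = (+1)√(4/5/(4π)) = 0.25231325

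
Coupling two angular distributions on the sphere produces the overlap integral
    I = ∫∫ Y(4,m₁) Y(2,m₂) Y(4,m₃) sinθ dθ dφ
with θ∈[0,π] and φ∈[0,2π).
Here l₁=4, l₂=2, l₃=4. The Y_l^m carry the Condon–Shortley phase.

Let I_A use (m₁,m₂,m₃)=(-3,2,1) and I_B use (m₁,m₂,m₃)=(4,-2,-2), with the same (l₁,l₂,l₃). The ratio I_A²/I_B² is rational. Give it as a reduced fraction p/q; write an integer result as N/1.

9/4

l's match ⇒ only the (l;m) 3-j factors differ between A and B.
A: triangle coeff Δ(4,2,4) = 1/13860; Σ_t [2,2]: t=2:+1/480 = 1/480; (3j)²=3/110 [(4 2 4; -3 2 1)], sign=-1
B: triangle coeff Δ(4,2,4) = 1/13860; Σ_t [0,0]: t=0:+1/2880 = 1/2880; (3j)²=2/165 [(4 2 4; 4 -2 -2)], sign=+1
I_A²/I_B² = (3/110)/(2/165) = 9/4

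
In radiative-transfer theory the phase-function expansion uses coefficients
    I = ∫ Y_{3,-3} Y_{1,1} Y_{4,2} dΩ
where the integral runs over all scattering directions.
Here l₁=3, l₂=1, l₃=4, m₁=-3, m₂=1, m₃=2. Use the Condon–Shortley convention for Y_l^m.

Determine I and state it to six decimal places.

0.061558

Rules hold: Σm=0, L=8 even, 2≤4≤4.
N = 7·3·9 = 189
Δ = 0!·6!·2!/9! = 1/252
Racah Σ t=0..0: t=0:+1/36 = 1/36
⇒ 3j(3 1 4; 0 0 0)² = 4/63, sgn +1
Racah Σ t=0..0: t=0:+1/1440 = 1/1440
⇒ 3j(3 1 4; -3 1 2)² = 1/252, sgn +1
4πI² = N·(3j₀)²·(3jₘ)² = 1/21
I = +1·√(0.047619/4π) = 0.06155813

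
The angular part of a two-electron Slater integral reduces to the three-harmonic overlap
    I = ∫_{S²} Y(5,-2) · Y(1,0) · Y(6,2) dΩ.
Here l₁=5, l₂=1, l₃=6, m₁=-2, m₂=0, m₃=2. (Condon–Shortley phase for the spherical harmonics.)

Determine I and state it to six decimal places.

m-sum 0 ✓  L=12 even ✓  4≤6≤6 ✓
Π(2lᵢ+1) = 11×3×13 = 429
triangle coeff Δ(5,1,6) = 1/858
Σ_t [0,0]: t=0:+1/14400 = 1/14400
(3j)²=6/143 [(5 1 6; 0 0 0)], sign=+1
Σ_t [0,0]: t=0:+1/30240 = 1/30240
(3j)²=16/429 [(5 1 6; -2 0 2)], sign=+1
⇒ 4πI² = 96/143
I = (+1)√(96/143/(4π)) = 0.23113338

0.231133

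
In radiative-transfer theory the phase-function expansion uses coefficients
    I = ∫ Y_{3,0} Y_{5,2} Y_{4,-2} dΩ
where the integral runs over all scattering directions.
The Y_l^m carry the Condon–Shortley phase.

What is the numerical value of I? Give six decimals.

0.022664

Rules hold: Σm=0, L=12 even, 2≤4≤8.
N = 7·11·9 = 693
Δ = 4!·2!·6!/13! = 1/180180
Racah Σ t=1..3: t=1:−1/576 t=2:+1/144 t=3:−1/576 = 1/288
⇒ 3j(3 5 4; 0 0 0)² = 20/1001, sgn +1
Racah Σ t=1..3: t=1:−1/8640 t=2:+1/480 t=3:−1/576 = 1/4320
⇒ 3j(3 5 4; 0 2 -2)² = 1/2145, sgn +1
4πI² = N·(3j₀)²·(3jₘ)² = 12/1859
I = +1·√(0.00645508/4π) = 0.02266449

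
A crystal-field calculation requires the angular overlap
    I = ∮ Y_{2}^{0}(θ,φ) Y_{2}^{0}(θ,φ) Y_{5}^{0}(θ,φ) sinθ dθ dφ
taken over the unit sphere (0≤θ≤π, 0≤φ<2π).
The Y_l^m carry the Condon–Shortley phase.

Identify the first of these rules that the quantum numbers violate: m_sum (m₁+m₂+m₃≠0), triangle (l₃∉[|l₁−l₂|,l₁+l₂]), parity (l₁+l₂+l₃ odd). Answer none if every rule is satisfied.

triangle

m₁+m₂+m₃ = 0 + 0 + 0 = 0  ✓
triangle: |2−2|=0 ≤ l₃=5 ≤ 2+2=4  ✗
parity: l₁+l₂+l₃ = 9 is odd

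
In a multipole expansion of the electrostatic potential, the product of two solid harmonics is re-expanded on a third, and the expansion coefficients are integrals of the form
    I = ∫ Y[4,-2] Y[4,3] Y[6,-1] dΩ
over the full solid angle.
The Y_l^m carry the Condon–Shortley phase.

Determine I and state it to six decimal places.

0.160153

Checks pass: Σm=0; 14 even; l₃=6∈[0,8].
(2·4+1)(2·4+1)(2·6+1) = 1053
Δ: 2! 6! 6! / 15! → 1/1261260
sum: t=0:+1/4608 t=1:−1/1296 t=2:+1/4608 = -7/20736
3j²(4 4 6; 0 0 0) = Δ·Π!·Σ² = 20/1287  (sign -1)
sum: t=1:−1/86400 t=2:+1/11520 = 13/172800
3j²(4 4 6; -2 3 -1) = Δ·Π!·Σ² = 13/660  (sign -1)
combine: 4πI² = 1053·20/1287·13/660 = 39/121
take √, sign +1: I = 0.16015286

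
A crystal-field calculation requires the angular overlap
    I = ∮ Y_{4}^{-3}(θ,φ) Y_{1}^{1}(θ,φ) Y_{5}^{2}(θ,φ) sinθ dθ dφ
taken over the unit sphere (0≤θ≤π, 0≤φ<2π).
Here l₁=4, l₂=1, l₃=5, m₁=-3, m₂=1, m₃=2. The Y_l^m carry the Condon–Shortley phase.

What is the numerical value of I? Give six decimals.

Checks pass: Σm=0; 10 even; l₃=5∈[3,5].
(2·4+1)(2·1+1)(2·5+1) = 297
Δ: 0! 8! 2! / 11! → 1/495
sum: t=0:+1/576 = 1/576
3j²(4 1 5; 0 0 0) = Δ·Π!·Σ² = 5/99  (sign -1)
sum: t=0:+1/10080 = 1/10080
3j²(4 1 5; -3 1 2) = Δ·Π!·Σ² = 1/165  (sign -1)
combine: 4πI² = 297·5/99·1/165 = 1/11
take √, sign +1: I = 0.08505478

0.085055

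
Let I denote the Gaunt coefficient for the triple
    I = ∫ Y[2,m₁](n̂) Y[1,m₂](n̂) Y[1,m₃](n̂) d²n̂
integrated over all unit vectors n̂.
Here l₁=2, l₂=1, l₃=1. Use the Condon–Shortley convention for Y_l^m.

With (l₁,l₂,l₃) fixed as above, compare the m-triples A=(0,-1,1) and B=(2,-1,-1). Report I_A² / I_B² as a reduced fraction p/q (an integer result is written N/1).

1/6

Same 2,1,1: normalisation and zero-m 3j drop out of the ratio.
A: Δ: 2! 2! 0! / 5! → 1/30; sum: t=0:+1/4 = 1/4; 3j²(2 1 1; 0 -1 1) = Δ·Π!·Σ² = 1/30  (sign +1)
B: Δ: 2! 2! 0! / 5! → 1/30; sum: t=0:+1/4 = 1/4; 3j²(2 1 1; 2 -1 -1) = Δ·Π!·Σ² = 1/5  (sign +1)
I_A²/I_B² = (1/30)/(1/5) = 1/6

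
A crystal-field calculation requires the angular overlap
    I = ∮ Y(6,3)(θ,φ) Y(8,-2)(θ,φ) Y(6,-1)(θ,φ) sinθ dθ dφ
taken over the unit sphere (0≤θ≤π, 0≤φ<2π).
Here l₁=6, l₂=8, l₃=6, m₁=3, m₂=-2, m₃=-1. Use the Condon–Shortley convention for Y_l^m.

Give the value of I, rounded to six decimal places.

Rules hold: Σm=0, L=20 even, 2≤6≤14.
N = 13·17·13 = 2873
Δ = 8!·4!·8!/21! = 1/1309458150
Racah Σ t=2..6: t=2:+1/49766400 t=3:−1/3110400 t=4:+1/1327104 t=5:−1/3110400 t=6:+1/49766400 = 1/6635520
⇒ 3j(6 8 6; 0 0 0)² = 350/46189, sgn +1
Racah Σ t=0..3: t=0:+1/348364800 t=1:−1/14515200 t=2:+1/4976640 t=3:−1/12441600 = 19/348364800
⇒ 3j(6 8 6; 3 -2 -1)² = 19/2431, sgn -1
4πI² = N·(3j₀)²·(3jₘ)² = 350/2057
I = -1·√(0.170151/4π) = -0.11636221

-0.116362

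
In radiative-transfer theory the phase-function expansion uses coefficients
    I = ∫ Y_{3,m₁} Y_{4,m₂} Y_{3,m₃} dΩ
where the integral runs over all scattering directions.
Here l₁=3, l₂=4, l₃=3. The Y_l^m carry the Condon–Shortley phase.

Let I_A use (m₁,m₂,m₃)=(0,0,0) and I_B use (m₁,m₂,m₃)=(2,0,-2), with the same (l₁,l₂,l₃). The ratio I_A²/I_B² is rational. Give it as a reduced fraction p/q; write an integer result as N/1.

Shared (l₁,l₂,l₃)=(3,4,3): N and (l;000)² cancel in I_A²/I_B².
A: Δ = 4!·2!·4!/11! = 1/34650; Racah Σ t=1..3: t=1:−1/72 t=2:+1/16 t=3:−1/72 = 5/144; ⇒ 3j(3 4 3; 0 0 0)² = 2/77, sgn -1
B: Δ = 4!·2!·4!/11! = 1/34650; Racah Σ t=0..1: t=0:+1/576 t=1:−1/72 = -7/576; ⇒ 3j(3 4 3; 2 0 -2)² = 7/198, sgn +1
I_A²/I_B² = (2/77)/(7/198) = 36/49

36/49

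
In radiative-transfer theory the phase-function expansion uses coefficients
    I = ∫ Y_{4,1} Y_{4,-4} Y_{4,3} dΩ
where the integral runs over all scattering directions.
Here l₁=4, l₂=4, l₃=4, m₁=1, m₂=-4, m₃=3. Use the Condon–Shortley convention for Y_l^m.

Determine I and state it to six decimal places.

Rules hold: Σm=0, L=12 even, 0≤4≤8.
N = 9·9·9 = 729
Δ = 4!·4!·4!/13! = 1/450450
Racah Σ t=0..4: t=0:+1/13824 t=1:−1/216 t=2:+1/64 t=3:−1/216 t=4:+1/13824 = 5/768
⇒ 3j(4 4 4; 0 0 0)² = 18/1001, sgn +1
Racah Σ t=0..0: t=0:+1/3456 = 1/3456
⇒ 3j(4 4 4; 1 -4 3)² = 35/1287, sgn -1
4πI² = N·(3j₀)²·(3jₘ)² = 7290/20449
I = -1·√(0.356497/4π) = -0.16843130

-0.168431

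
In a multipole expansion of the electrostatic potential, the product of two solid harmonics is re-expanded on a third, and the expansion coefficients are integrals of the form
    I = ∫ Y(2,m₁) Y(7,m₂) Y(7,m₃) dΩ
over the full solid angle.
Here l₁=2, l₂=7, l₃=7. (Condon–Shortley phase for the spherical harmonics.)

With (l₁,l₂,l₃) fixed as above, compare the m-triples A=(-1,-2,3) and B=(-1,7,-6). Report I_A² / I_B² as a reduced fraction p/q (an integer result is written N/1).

625/1183

Shared (l₁,l₂,l₃)=(2,7,7): N and (l;000)² cancel in I_A²/I_B².
A: Δ = 2!·2!·12!/17! = 1/185640; Racah Σ t=1..2: t=1:−1/1935360 t=2:+1/4354560 = -1/3483648; ⇒ 3j(2 7 7; -1 -2 3)² = 125/12376, sgn -1
B: Δ = 2!·2!·12!/17! = 1/185640; Racah Σ t=2..2: t=2:+1/958003200 = 1/958003200; ⇒ 3j(2 7 7; -1 7 -6)² = 13/680, sgn -1
I_A²/I_B² = (125/12376)/(13/680) = 625/1183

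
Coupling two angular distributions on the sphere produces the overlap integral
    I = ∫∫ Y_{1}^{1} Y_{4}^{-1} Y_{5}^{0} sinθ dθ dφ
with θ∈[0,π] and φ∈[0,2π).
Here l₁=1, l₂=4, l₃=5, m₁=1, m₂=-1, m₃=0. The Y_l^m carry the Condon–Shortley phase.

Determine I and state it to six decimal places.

Checks pass: Σm=0; 10 even; l₃=5∈[3,5].
(2·1+1)(2·4+1)(2·5+1) = 297
Δ: 0! 2! 8! / 11! → 1/495
sum: t=0:+1/576 = 1/576
3j²(1 4 5; 0 0 0) = Δ·Π!·Σ² = 5/99  (sign -1)
sum: t=0:+1/1440 = 1/1440
3j²(1 4 5; 1 -1 0) = Δ·Π!·Σ² = 2/99  (sign -1)
combine: 4πI² = 297·5/99·2/99 = 10/33
take √, sign +1: I = 0.15528807

0.155288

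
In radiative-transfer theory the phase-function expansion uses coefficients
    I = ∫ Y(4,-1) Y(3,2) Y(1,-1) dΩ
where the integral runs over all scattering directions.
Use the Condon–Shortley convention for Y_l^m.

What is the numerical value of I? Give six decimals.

m-sum 0 ✓  L=8 even ✓  1≤1≤7 ✓
Π(2lᵢ+1) = 9×7×3 = 189
triangle coeff Δ(4,3,1) = 1/252
Σ_t [3,3]: t=3:−1/36 = -1/36
(3j)²=4/63 [(4 3 1; 0 0 0)], sign=+1
Σ_t [5,5]: t=5:−1/240 = -1/240
(3j)²=1/84 [(4 3 1; -1 2 -1)], sign=-1
⇒ 4πI² = 1/7
I = (-1)√(1/7/(4π)) = -0.10662181

-0.106622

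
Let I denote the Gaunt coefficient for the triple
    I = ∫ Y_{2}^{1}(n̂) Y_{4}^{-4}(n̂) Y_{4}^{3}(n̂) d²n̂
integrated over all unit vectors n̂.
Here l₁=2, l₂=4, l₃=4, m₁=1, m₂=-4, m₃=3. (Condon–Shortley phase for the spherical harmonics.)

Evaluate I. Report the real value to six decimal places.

0.198645

m-sum 0 ✓  L=10 even ✓  2≤4≤6 ✓
Π(2lᵢ+1) = 5×9×9 = 405
triangle coeff Δ(2,4,4) = 1/13860
Σ_t [0,2]: t=0:+1/192 t=1:−1/36 t=2:+1/192 = -5/288
(3j)²=20/693 [(2 4 4; 0 0 0)], sign=-1
Σ_t [0,0]: t=0:+1/1440 = 1/1440
(3j)²=7/165 [(2 4 4; 1 -4 3)], sign=-1
⇒ 4πI² = 60/121
I = (+1)√(60/121/(4π)) = 0.19864517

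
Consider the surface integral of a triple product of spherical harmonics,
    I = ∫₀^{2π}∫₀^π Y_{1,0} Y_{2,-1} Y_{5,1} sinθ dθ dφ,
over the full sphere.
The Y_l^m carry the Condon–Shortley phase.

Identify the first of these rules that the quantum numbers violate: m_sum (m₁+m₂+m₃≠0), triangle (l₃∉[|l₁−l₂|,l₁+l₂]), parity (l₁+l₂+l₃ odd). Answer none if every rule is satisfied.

triangle

Σmᵢ = 0  ✓
l₃∈[|l₁−l₂|,l₁+l₂]=[1,3], have l₃=5  ✗
Σlᵢ = 8 ⇒ even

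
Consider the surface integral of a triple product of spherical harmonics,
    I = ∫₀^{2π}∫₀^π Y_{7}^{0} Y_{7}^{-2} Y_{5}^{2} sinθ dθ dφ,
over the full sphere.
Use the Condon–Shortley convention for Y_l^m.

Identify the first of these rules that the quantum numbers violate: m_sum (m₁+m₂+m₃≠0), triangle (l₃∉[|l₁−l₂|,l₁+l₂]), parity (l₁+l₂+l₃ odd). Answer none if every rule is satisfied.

parity

Σmᵢ = 0  ✓
l₃∈[|l₁−l₂|,l₁+l₂]=[0,14], have l₃=5  ✓
Σlᵢ = 19 ⇒ odd  ✗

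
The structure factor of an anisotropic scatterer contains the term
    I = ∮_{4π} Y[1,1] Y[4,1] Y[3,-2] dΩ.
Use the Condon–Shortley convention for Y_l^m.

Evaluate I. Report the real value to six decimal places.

m-sum 0 ✓  L=8 even ✓  3≤3≤5 ✓
Π(2lᵢ+1) = 3×9×7 = 189
triangle coeff Δ(1,4,3) = 1/252
Σ_t [1,1]: t=1:−1/36 = -1/36
(3j)²=4/63 [(1 4 3; 0 0 0)], sign=+1
Σ_t [0,0]: t=0:+1/240 = 1/240
(3j)²=1/84 [(1 4 3; 1 1 -2)], sign=-1
⇒ 4πI² = 1/7
I = (-1)√(1/7/(4π)) = -0.10662181

-0.106622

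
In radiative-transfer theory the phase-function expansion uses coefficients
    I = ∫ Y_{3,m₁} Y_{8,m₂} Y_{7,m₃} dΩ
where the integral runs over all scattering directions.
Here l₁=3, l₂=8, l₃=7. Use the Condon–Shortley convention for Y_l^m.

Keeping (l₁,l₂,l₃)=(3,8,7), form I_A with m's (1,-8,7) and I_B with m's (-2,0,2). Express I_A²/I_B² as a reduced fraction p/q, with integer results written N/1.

2366/1089

Shared (l₁,l₂,l₃)=(3,8,7): N and (l;000)² cancel in I_A²/I_B².
A: Δ = 4!·2!·12!/19! = 1/5290740; Racah Σ t=0..0: t=0:+1/22992076800 = 1/22992076800; ⇒ 3j(3 8 7; 1 -8 7)² = 91/2907, sgn +1
B: Δ = 4!·2!·12!/19! = 1/5290740; Racah Σ t=3..4: t=3:−1/7257600 t=4:+1/23224320 = -11/116121600; ⇒ 3j(3 8 7; -2 0 2)² = 121/8398, sgn +1
I_A²/I_B² = (91/2907)/(121/8398) = 2366/1089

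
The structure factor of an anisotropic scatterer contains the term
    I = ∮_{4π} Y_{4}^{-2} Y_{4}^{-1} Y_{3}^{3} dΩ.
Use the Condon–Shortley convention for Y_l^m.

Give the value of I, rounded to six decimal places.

0.000000

Σlᵢ=11 odd — θ-integrand is odd under cosθ→−cosθ; I=0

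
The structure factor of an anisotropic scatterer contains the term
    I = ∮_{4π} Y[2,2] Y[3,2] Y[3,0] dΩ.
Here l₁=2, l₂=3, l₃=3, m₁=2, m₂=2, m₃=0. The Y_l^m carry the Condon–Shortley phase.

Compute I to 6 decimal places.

2 + 2 + 0 = 4 ≠ 0: azimuthal integral kills it; I = 0

0.000000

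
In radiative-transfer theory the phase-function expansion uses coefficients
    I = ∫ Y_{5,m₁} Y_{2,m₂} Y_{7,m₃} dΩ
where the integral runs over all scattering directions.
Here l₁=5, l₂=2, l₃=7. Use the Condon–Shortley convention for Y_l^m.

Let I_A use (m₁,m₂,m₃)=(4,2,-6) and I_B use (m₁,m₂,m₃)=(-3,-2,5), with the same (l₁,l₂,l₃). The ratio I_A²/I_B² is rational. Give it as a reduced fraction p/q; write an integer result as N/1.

Shared (l₁,l₂,l₃)=(5,2,7): N and (l;000)² cancel in I_A²/I_B².
A: Δ = 0!·10!·4!/15! = 1/15015; Racah Σ t=0..0: t=0:+1/8709120 = 1/8709120; ⇒ 3j(5 2 7; 4 2 -6)² = 1/21, sgn -1
B: Δ = 0!·10!·4!/15! = 1/15015; Racah Σ t=0..0: t=0:+1/1935360 = 1/1935360; ⇒ 3j(5 2 7; -3 -2 5)² = 3/91, sgn +1
I_A²/I_B² = (1/21)/(3/91) = 13/9

13/9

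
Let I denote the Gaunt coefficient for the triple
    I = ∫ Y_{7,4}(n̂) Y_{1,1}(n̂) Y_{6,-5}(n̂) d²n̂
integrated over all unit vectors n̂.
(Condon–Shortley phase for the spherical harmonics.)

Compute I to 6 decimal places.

m-sum 0 ✓  L=14 even ✓  6≤6≤8 ✓
Π(2lᵢ+1) = 15×3×13 = 585
triangle coeff Δ(7,1,6) = 1/1365
Σ_t [1,1]: t=1:−1/518400 = -1/518400
(3j)²=7/195 [(7 1 6; 0 0 0)], sign=-1
Σ_t [2,2]: t=2:+1/79833600 = 1/79833600
(3j)²=1/455 [(7 1 6; 4 1 -5)], sign=-1
⇒ 4πI² = 3/65
I = (+1)√(3/65/(4π)) = 0.06060368

0.060604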